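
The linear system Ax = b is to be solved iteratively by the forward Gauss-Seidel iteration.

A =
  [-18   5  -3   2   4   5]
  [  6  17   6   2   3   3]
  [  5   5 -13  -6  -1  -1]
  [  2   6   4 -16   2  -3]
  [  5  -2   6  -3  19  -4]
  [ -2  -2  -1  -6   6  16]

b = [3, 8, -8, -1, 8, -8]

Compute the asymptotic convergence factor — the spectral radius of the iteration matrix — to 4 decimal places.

Split A = D + L + U, D = diag(-18, 17, -13, -16, 19, 16).
T_GS = -(D+L)⁻¹U: row 0 first, T[0,4] = -(4)/(-18) = +0.2222; later rows by forward substitution.
  T[0,:] = [+0.0000, +0.2778, -0.1667, +0.1111, +0.2222, +0.2778]
  T[1,:] = [+0.0000, -0.0980, -0.2941, -0.1569, -0.2549, -0.2745]
  T[2,:] = [+0.0000, +0.0691, -0.1772, -0.4791, -0.0895, -0.0757]
  T[3,:] = [+0.0000, +0.0152, -0.1754, -0.1647, +0.0348, -0.2746]
  T[4,:] = [+0.0000, -0.1028, +0.0412, +0.0795, -0.0516, +0.0891]
  T[5,:] = [+0.0000, +0.0711, -0.1499, -0.1273, +0.0227, -0.1407]
eigenvalue magnitudes: 0.5059, 0.2963, 0.1396, 0.1396, 0.0510, 0.0000.
ρ(T) = max|λ| = 0.5059; 0.5059 < 1: convergent.

0.5059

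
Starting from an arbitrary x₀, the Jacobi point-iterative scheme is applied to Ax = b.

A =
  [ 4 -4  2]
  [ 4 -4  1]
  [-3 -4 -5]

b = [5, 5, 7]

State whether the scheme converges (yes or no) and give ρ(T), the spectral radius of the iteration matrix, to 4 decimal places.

Let D = diag(4, -4, -5); L, U the strict triangles.
Jacobi: T = -D⁻¹(L+U), T[2,0] = -(-3)/(-5) = -0.6000; T[2,2] = 0.
  T[0,:] = [+0.0000, +1.0000, -0.5000]
  T[1,:] = [+1.0000, +0.0000, +0.2500]
  T[2,:] = [-0.6000, -0.8000, +0.0000]
|roots of det(T-λI)|: 1.1479, 0.9081, 0.2398.
ρ(T) = max|λ| = 1.1479; 1.1479 > 1, so it fails to converge.

no, ρ = 1.1479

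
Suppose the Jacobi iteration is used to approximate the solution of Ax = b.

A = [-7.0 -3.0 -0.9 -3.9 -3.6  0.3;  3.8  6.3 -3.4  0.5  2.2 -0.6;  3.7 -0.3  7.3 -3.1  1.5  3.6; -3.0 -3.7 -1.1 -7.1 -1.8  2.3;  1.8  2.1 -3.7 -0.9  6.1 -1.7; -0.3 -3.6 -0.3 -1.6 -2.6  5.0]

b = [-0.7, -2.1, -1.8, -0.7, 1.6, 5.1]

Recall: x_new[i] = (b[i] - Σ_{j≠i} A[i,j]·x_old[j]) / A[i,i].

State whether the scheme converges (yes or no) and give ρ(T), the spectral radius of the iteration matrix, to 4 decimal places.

Split A = D + L + U, D = diag(-7, 6.3, 7.3, -7.1, 6.1, 5).
Jacobi T = -D⁻¹(L+U): T[5,2] = -(-0.3)/(5) = +0.0600; T[5,5] = 0.
  T[0,:] = [+0.0000, -0.4286, -0.1286, -0.5571, -0.5143, +0.0429]
  T[1,:] = [-0.6032, +0.0000, +0.5397, -0.0794, -0.3492, +0.0952]
  T[2,:] = [-0.5068, +0.0411, +0.0000, +0.4247, -0.2055, -0.4932]
  T[3,:] = [-0.4225, -0.5211, -0.1549, +0.0000, -0.2535, +0.3239]
  T[4,:] = [-0.2951, -0.3443, +0.6066, +0.1475, +0.0000, +0.2787]
  T[5,:] = [+0.0600, +0.7200, +0.0600, +0.3200, +0.5200, +0.0000]
|eigenvalues of T|: 1.3134, 0.7568, 0.5590, 0.5590, 0.1989, 0.0835.
ρ(T) = max|λ| = 1.3134; 1.3134 > 1 ⇒ diverges.

no, ρ = 1.3134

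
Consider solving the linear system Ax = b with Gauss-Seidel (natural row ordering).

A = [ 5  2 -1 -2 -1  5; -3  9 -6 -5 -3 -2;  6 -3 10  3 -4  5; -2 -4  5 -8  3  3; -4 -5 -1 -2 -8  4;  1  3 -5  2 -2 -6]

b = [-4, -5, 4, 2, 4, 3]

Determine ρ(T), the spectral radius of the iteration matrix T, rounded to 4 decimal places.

1.1853

Write A = D+L+U with D = diag(5, 9, 10, -8, -8, -6).
Gauss-Seidel: T = -(D+L)⁻¹U, row 0 first, T[0,3] = -(-2)/(5) = +0.4000; later rows by forward substitution.
  T[0,:] = [+0.0000  -0.4000  +0.2000  +0.4000  +0.2000  -1.0000]
  T[1,:] = [+0.0000  -0.1333  +0.7333  +0.6889  +0.4000  -0.1111]
  T[2,:] = [+0.0000  +0.2000  +0.1000  -0.3333  +0.4000  +0.0667]
  T[3,:] = [+0.0000  +0.2917  -0.3542  -0.6528  +0.3750  +0.7222]
  T[4,:] = [+0.0000  +0.1854  -0.4823  -0.4257  -0.4938  +0.8806]
  T[5,:] = [+0.0000  -0.2646  +0.3594  +0.6132  +0.1896  -0.3306]
|eigenvalues of T|: 1.1853, 0.9670, 0.3313, 0.3313, 0.0199, 0.0000.
ρ(T) = max|λ| = 1.1853; 1.1853 > 1: divergent.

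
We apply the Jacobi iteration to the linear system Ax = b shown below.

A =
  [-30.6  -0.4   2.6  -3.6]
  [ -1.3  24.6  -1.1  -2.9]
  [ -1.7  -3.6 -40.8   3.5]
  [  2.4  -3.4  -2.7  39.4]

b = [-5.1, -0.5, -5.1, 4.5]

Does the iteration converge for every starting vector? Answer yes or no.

Write A = D+L+U with D = diag(-30.6, 24.6, -40.8, 39.4).
Jacobi T = -D⁻¹(L+U): T[3,1] = -(-3.4)/(39.4) = +0.0863; T[3,3] = 0.
  T[0,:] = [+0.0000 -0.0131 +0.0850 -0.1176]
  T[1,:] = [+0.0528 +0.0000 +0.0447 +0.1179]
  T[2,:] = [-0.0417 -0.0882 +0.0000 +0.0858]
  T[3,:] = [-0.0609 +0.0863 +0.0685 +0.0000]
|roots of det(T-λI)|: 0.1730, 0.1329, 0.0977, 0.0977.
ρ(T) = max|λ| = 0.1730; 0.1730 < 1 ⇒ converges.

yes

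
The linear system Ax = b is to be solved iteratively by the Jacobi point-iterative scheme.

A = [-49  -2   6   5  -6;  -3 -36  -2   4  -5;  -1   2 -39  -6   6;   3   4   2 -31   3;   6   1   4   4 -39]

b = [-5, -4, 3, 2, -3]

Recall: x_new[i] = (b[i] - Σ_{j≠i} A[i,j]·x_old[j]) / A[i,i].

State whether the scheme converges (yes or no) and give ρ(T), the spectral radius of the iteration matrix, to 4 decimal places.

Split A = D + L + U, D = diag(-49, -36, -39, -31, -39).
Jacobi T = -D⁻¹(L+U): T[1,2] = -(-2)/(-36) = -0.0556; T[1,1] = 0.
  T[0,:] = [+0.0000  -0.0408  +0.1224  +0.1020  -0.1224]
  T[1,:] = [-0.0833  +0.0000  -0.0556  +0.1111  -0.1389]
  T[2,:] = [-0.0256  +0.0513  +0.0000  -0.1538  +0.1538]
  T[3,:] = [+0.0968  +0.1290  +0.0645  +0.0000  +0.0968]
  T[4,:] = [+0.1538  +0.0256  +0.1026  +0.1026  +0.0000]
|eigenvalues of T|: 0.1647, 0.1035, 0.0779, 0.0779, 0.0655.
ρ(T) = max|λ| = 0.1647; 0.1647 < 1 ⇒ converges.

yes, ρ = 0.1647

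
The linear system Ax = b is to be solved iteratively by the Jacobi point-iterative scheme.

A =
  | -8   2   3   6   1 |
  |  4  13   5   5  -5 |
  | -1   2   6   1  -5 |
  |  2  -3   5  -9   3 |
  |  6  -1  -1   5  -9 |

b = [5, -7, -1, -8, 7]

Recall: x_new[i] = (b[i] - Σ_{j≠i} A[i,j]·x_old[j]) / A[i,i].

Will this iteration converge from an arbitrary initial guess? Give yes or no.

Diagonal D = diag(-8, 13, 6, -9, -9); L, U strict lower/upper.
T_J = -D⁻¹(L+U): T[0,3] = -(6)/(-8) = +0.7500; T[0,0] = 0.
  T[0,:] = [+0.0000  +0.2500  +0.3750  +0.7500  +0.1250]
  T[1,:] = [-0.3077  +0.0000  -0.3846  -0.3846  +0.3846]
  T[2,:] = [+0.1667  -0.3333  +0.0000  -0.1667  +0.8333]
  T[3,:] = [+0.2222  -0.3333  +0.5556  +0.0000  +0.3333]
  T[4,:] = [+0.6667  -0.1111  -0.1111  +0.5556  +0.0000]
|λ(T)| sorted: 1.1616, 0.8351, 0.8351, 0.1342, 0.0675.
spectral radius ρ = 1.1616; 1.1616 > 1 ⇒ diverges.

no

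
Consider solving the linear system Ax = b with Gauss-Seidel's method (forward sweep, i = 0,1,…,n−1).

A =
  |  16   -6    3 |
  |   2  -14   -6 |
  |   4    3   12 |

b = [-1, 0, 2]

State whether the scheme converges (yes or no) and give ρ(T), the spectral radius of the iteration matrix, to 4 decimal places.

A = D + L + U where D = diag(16, -14, 12).
GS T = -(D+L)⁻¹U: row 0 first, T[0,2] = -(3)/(16) = -0.1875; later rows by forward substitution.
  T[0,:] = [+0.0000  +0.3750  -0.1875]
  T[1,:] = [+0.0000  +0.0536  -0.4554]
  T[2,:] = [+0.0000  -0.1384  +0.1763]
|roots of det(T-λI)|: 0.3734, 0.1435, 0.0000.
ρ = 0.3734; 0.3734 < 1: convergent.

yes, ρ = 0.3734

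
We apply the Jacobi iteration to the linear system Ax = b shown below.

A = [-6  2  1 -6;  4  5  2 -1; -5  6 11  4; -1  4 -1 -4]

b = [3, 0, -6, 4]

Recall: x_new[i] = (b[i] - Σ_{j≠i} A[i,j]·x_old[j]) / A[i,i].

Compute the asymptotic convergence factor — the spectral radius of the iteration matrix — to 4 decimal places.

1.2677

Let D = diag(-6, 5, 11, -4); L, U the strict triangles.
T_J = -D⁻¹(L+U): T[3,1] = -(4)/(-4) = +1.0000; T[3,3] = 0.
  T[0,:] = [+0.0000  +0.3333  +0.1667  -1.0000]
  T[1,:] = [-0.8000  +0.0000  -0.4000  +0.2000]
  T[2,:] = [+0.4545  -0.5455  +0.0000  -0.3636]
  T[3,:] = [-0.2500  +1.0000  -0.2500  +0.0000]
|eigenvalues of T|: 1.2677, 0.8684, 0.8684, 0.2916.
spectral radius ρ = 1.2677; 1.2677 > 1: divergent.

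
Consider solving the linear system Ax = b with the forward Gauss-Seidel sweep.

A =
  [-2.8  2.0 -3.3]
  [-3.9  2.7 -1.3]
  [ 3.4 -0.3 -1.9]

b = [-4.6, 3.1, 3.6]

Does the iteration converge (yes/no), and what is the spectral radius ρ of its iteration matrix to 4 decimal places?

no, ρ = 1.3428

Diagonal D = diag(-2.8, 2.7, -1.9); L, U strict lower/upper.
Gauss-Seidel: T = -(D+L)⁻¹U, row 0 first, T[0,2] = -(-3.3)/(-2.8) = -1.1786; later rows by forward substitution.
  T[0,:] = [+0.0000, +0.7143, -1.1786]
  T[1,:] = [+0.0000, +1.0317, -1.2209]
  T[2,:] = [+0.0000, +1.1153, -1.9162]
moduli |λ_i(T)| = 1.3428, 0.4583, 0.0000.
ρ(T) = max|λ| = 1.3428; 1.3428 > 1 ⇒ diverges.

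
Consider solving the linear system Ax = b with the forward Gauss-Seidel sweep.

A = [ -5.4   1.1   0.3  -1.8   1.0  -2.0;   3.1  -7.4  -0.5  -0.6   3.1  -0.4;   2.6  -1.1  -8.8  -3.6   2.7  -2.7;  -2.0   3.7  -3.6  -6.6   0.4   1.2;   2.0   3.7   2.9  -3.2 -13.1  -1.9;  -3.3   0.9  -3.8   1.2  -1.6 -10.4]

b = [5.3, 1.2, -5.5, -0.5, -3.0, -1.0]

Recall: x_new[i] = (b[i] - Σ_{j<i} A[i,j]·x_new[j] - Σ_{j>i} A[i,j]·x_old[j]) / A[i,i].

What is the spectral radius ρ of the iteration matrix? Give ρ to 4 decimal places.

0.8567

Write A = D+L+U with D = diag(-5.4, -7.4, -8.8, -6.6, -13.1, -10.4).
GS T = -(D+L)⁻¹U: row 0 first, T[0,3] = -(-1.8)/(-5.4) = -0.3333; later rows by forward substitution.
  T[0,:] = [+0.0000  +0.2037  +0.0556  -0.3333  +0.1852  -0.3704]
  T[1,:] = [+0.0000  +0.0853  -0.0443  -0.2207  +0.4965  -0.2092]
  T[2,:] = [+0.0000  +0.0495  +0.0220  -0.4800  +0.2995  -0.3901]
  T[3,:] = [+0.0000  -0.0409  -0.0536  +0.2391  +0.1195  +0.3895]
  T[4,:] = [+0.0000  +0.0762  +0.0139  -0.2779  +0.2056  -0.4422]
  T[5,:] = [+0.0000  -0.0918  -0.0378  +0.3324  -0.1431  +0.3549]
|roots of det(T-λI)|: 0.8567, 0.1774, 0.0890, 0.0890, 0.0130, 0.0000.
ρ = 0.8567; 0.8567 < 1 ⇒ converges.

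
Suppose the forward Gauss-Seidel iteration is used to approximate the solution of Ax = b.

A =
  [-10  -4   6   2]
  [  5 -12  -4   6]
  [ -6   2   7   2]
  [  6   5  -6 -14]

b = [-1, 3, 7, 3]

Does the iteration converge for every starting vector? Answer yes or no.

Split A = D + L + U, D = diag(-10, -12, 7, -14).
T_GS = -(D+L)⁻¹U: row 0 first, T[0,2] = -(6)/(-10) = +0.6000; later rows by forward substitution.
  T[0,:] = [+0.0000  -0.4000  +0.6000  +0.2000]
  T[1,:] = [+0.0000  -0.1667  -0.0833  +0.5833]
  T[2,:] = [+0.0000  -0.2952  +0.5381  -0.2810]
  T[3,:] = [+0.0000  -0.1044  -0.0032  +0.4145]
eigenvalue magnitudes: 0.5515, 0.3254, 0.0910, 0.0000.
ρ(T) = max|λ| = 0.5515; 0.5515 < 1: convergent.

yes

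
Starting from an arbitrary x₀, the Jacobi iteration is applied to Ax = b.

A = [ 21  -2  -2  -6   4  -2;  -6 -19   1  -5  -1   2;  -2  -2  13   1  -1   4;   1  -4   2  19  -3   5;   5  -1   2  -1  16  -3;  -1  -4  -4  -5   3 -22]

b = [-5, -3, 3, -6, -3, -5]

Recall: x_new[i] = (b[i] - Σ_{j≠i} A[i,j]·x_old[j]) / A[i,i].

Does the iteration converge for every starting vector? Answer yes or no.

yes

Diagonal D = diag(21, -19, 13, 19, 16, -22); L, U strict lower/upper.
Jacobi: T = -D⁻¹(L+U), T[4,0] = -(5)/(16) = -0.3125; T[4,4] = 0.
  T[0,:] = [+0.0000, +0.0952, +0.0952, +0.2857, -0.1905, +0.0952]
  T[1,:] = [-0.3158, +0.0000, +0.0526, -0.2632, -0.0526, +0.1053]
  T[2,:] = [+0.1538, +0.1538, +0.0000, -0.0769, +0.0769, -0.3077]
  T[3,:] = [-0.0526, +0.2105, -0.1053, +0.0000, +0.1579, -0.2632]
  T[4,:] = [-0.3125, +0.0625, -0.1250, +0.0625, +0.0000, +0.1875]
  T[5,:] = [-0.0455, -0.1818, -0.1818, -0.2273, +0.1364, +0.0000]
|eigenvalues of T|: 0.5089, 0.3282, 0.3282, 0.3073, 0.0574, 0.0574.
spectral radius ρ = 0.5089; 0.5089 < 1: convergent.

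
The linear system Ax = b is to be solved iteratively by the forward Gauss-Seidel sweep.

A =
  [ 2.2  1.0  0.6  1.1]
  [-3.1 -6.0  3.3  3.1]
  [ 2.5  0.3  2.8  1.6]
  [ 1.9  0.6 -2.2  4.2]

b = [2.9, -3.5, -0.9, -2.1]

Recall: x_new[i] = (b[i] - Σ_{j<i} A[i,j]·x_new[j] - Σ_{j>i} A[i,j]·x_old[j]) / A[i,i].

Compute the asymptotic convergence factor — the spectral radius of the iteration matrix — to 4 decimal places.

0.8789

Let D = diag(2.2, -6, 2.8, 4.2); L, U the strict triangles.
GS T = -(D+L)⁻¹U: row 0 first, T[0,1] = -(1)/(2.2) = -0.4545; later rows by forward substitution.
  T[0,:] = [+0.0000 -0.4545 -0.2727 -0.5000]
  T[1,:] = [+0.0000 +0.2348 +0.6909 +0.7750]
  T[2,:] = [+0.0000 +0.3807 +0.1695 -0.2080]
  T[3,:] = [+0.0000 +0.3715 +0.1135 +0.0065]
moduli |λ_i(T)| = 0.8789, 0.5922, 0.1242, 0.0000.
ρ(T) = max|λ| = 0.8789; 0.8789 < 1, so it converges for any x₀.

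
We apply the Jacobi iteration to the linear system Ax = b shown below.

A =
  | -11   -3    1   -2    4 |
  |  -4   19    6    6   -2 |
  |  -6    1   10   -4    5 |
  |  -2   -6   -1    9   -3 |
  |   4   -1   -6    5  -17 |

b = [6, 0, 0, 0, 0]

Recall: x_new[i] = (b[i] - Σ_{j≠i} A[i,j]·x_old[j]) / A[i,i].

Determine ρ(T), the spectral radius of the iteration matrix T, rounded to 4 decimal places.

Let D = diag(-11, 19, 10, 9, -17); L, U the strict triangles.
T_J = -D⁻¹(L+U): T[2,1] = -(1)/(10) = -0.1000; T[2,2] = 0.
  T[0,:] = [+0.0000, -0.2727, +0.0909, -0.1818, +0.3636]
  T[1,:] = [+0.2105, +0.0000, -0.3158, -0.3158, +0.1053]
  T[2,:] = [+0.6000, -0.1000, +0.0000, +0.4000, -0.5000]
  T[3,:] = [+0.2222, +0.6667, +0.1111, +0.0000, +0.3333]
  T[4,:] = [+0.2353, -0.0588, -0.3529, +0.2941, +0.0000]
|roots of det(T-λI)|: 0.8436, 0.5776, 0.5776, 0.4328, 0.4328.
ρ(T) = max|λ| = 0.8436; 0.8436 < 1: convergent.

0.8436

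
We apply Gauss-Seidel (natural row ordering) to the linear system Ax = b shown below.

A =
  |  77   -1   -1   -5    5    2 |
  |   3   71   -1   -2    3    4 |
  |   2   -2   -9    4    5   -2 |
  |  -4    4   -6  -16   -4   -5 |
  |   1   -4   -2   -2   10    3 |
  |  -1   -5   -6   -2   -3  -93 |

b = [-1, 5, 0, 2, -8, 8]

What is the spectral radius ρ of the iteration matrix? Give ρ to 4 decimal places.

0.2012

Let D = diag(77, 71, -9, -16, 10, -93); L, U the strict triangles.
GS T = -(D+L)⁻¹U: row 0 first, T[0,2] = -(-1)/(77) = +0.0130; later rows by forward substitution.
  T[0,:] = [+0.0000, +0.0130, +0.0130, +0.0649, -0.0649, -0.0260]
  T[1,:] = [+0.0000, -0.0005, +0.0135, +0.0254, -0.0395, -0.0552]
  T[2,:] = [+0.0000, +0.0030, -0.0001, +0.4532, +0.5499, -0.2157]
  T[3,:] = [+0.0000, -0.0045, +0.0002, -0.1798, -0.4499, -0.2389]
  T[4,:] = [+0.0000, -0.0018, +0.0041, +0.0584, +0.0107, -0.4104]
  T[5,:] = [+0.0000, -0.0001, -0.0010, -0.0293, -0.0233, +0.0355]
|λ(T)| sorted: 0.2012, 0.1161, 0.1161, 0.0063, 0.0038, 0.0000.
ρ = 0.2012; 0.2012 < 1 ⇒ converges.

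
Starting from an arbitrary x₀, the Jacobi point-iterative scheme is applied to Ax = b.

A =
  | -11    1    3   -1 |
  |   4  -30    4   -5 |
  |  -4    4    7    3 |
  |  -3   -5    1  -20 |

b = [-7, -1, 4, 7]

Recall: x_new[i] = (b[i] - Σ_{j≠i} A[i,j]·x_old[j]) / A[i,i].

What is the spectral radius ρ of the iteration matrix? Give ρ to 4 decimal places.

A = D + L + U where D = diag(-11, -30, 7, -20).
Jacobi T = -D⁻¹(L+U): T[2,3] = -(3)/(7) = -0.4286; T[2,2] = 0.
  T[0,:] = [+0.0000, +0.0909, +0.2727, -0.0909]
  T[1,:] = [+0.1333, +0.0000, +0.1333, -0.1667]
  T[2,:] = [+0.5714, -0.5714, +0.0000, -0.4286]
  T[3,:] = [-0.1500, -0.2500, +0.0500, +0.0000]
moduli |λ_i(T)| = 0.4135, 0.2906, 0.2906, 0.0794.
ρ = 0.4135; 0.4135 < 1, so it converges for any x₀.

0.4135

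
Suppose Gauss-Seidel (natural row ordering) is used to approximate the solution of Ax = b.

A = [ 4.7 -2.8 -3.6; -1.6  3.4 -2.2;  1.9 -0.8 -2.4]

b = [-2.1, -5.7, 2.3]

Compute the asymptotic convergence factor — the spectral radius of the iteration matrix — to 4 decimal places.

0.8927

Diagonal D = diag(4.7, 3.4, -2.4); L, U strict lower/upper.
T_GS = -(D+L)⁻¹U: row 0 first, T[0,2] = -(-3.6)/(4.7) = +0.7660; later rows by forward substitution.
  T[0,:] = [+0.0000 +0.5957 +0.7660]
  T[1,:] = [+0.0000 +0.2804 +1.0075]
  T[2,:] = [+0.0000 +0.3782 +0.2705]
|λ(T)| sorted: 0.8927, 0.3418, 0.0000.
ρ(T) = max|λ| = 0.8927; 0.8927 < 1 ⇒ converges.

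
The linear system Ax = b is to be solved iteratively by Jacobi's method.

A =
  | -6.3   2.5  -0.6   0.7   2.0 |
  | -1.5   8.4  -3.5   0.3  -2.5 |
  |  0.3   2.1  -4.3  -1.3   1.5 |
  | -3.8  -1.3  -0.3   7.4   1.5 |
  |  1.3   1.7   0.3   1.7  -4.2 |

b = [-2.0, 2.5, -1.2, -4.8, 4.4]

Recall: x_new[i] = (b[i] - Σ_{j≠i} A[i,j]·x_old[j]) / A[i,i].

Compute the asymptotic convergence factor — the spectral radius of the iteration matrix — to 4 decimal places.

0.8463

Split A = D + L + U, D = diag(-6.3, 8.4, -4.3, 7.4, -4.2).
T_J = -D⁻¹(L+U): T[2,0] = -(0.3)/(-4.3) = +0.0698; T[2,2] = 0.
  T[0,:] = [+0.0000  +0.3968  -0.0952  +0.1111  +0.3175]
  T[1,:] = [+0.1786  +0.0000  +0.4167  -0.0357  +0.2976]
  T[2,:] = [+0.0698  +0.4884  +0.0000  -0.3023  +0.3488]
  T[3,:] = [+0.5135  +0.1757  +0.0405  +0.0000  -0.2027]
  T[4,:] = [+0.3095  +0.4048  +0.0714  +0.4048  +0.0000]
|eigenvalues of T|: 0.8463, 0.4675, 0.4058, 0.4058, 0.1700.
ρ(T) = max|λ| = 0.8463; 0.8463 < 1 ⇒ converges.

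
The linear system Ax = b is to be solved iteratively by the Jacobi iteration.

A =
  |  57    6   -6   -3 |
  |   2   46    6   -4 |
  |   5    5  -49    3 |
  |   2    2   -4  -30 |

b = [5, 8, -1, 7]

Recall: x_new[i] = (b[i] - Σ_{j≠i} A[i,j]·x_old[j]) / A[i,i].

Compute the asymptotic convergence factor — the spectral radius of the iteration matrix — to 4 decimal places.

Diagonal D = diag(57, 46, -49, -30); L, U strict lower/upper.
Jacobi: T = -D⁻¹(L+U), T[0,2] = -(-6)/(57) = +0.1053; T[0,0] = 0.
  T[0,:] = [+0.0000, -0.1053, +0.1053, +0.0526]
  T[1,:] = [-0.0435, +0.0000, -0.1304, +0.0870]
  T[2,:] = [+0.1020, +0.1020, +0.0000, +0.0612]
  T[3,:] = [+0.0667, +0.0667, -0.1333, +0.0000]
|λ(T)| sorted: 0.1560, 0.1242, 0.1242, 0.0957.
ρ = 0.1560; 0.1560 < 1, so it converges for any x₀.

0.1560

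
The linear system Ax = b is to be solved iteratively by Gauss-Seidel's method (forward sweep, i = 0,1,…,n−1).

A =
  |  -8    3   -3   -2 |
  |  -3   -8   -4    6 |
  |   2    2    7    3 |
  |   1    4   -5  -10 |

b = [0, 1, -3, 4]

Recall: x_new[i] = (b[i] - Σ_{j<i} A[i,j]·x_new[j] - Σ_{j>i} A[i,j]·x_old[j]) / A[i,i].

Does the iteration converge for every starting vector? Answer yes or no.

A = D + L + U where D = diag(-8, -8, 7, -10).
T_GS = -(D+L)⁻¹U: row 0 first, T[0,1] = -(3)/(-8) = +0.3750; later rows by forward substitution.
  T[0,:] = [+0.0000 +0.3750 -0.3750 -0.2500]
  T[1,:] = [+0.0000 -0.1406 -0.3594 +0.8438]
  T[2,:] = [+0.0000 -0.0670 +0.2098 -0.5982]
  T[3,:] = [+0.0000 +0.0147 -0.2862 +0.6116]
|eigenvalues of T|: 0.9057, 0.1739, 0.0510, 0.0000.
ρ = 0.9057; 0.9057 < 1: convergent.

yes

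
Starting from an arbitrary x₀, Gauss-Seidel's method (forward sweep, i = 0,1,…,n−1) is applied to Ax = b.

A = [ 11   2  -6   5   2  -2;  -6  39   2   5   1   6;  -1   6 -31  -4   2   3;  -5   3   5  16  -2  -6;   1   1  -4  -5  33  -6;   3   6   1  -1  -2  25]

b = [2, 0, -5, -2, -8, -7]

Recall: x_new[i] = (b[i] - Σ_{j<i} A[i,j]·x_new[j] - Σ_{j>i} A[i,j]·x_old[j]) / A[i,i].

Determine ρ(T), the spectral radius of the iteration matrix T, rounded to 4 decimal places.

0.2447

Split A = D + L + U, D = diag(11, 39, -31, 16, 33, 25).
GS T = -(D+L)⁻¹U: row 0 first, T[0,3] = -(5)/(11) = -0.4545; later rows by forward substitution.
  T[0,:] = [+0.0000, -0.1818, +0.5455, -0.4545, -0.1818, +0.1818]
  T[1,:] = [+0.0000, -0.0280, +0.0326, -0.1981, -0.0536, -0.1259]
  T[2,:] = [+0.0000, +0.0005, -0.0113, -0.1527, +0.0600, +0.0665]
  T[3,:] = [+0.0000, -0.0517, +0.1679, -0.0572, +0.0595, +0.4346]
  T[4,:] = [+0.0000, -0.0014, +0.0065, -0.0074, +0.0234, +0.2540]
  T[5,:] = [+0.0000, +0.0263, -0.0656, +0.1053, +0.0365, +0.0434]
|λ(T)| sorted: 0.2447, 0.1362, 0.1111, 0.1111, 0.0080, 0.0000.
ρ(T) = max|λ| = 0.2447; 0.2447 < 1 ⇒ converges.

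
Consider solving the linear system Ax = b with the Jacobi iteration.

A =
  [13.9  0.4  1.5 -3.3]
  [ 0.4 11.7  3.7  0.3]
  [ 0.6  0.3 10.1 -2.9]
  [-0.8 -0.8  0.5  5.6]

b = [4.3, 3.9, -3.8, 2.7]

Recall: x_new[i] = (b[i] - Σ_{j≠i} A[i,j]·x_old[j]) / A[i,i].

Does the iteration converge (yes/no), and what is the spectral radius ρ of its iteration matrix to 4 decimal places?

A = D + L + U where D = diag(13.9, 11.7, 10.1, 5.6).
T_J = -D⁻¹(L+U): T[3,1] = -(-0.8)/(5.6) = +0.1429; T[3,3] = 0.
  T[0,:] = [+0.0000 -0.0288 -0.1079 +0.2374]
  T[1,:] = [-0.0342 +0.0000 -0.3162 -0.0256]
  T[2,:] = [-0.0594 -0.0297 +0.0000 +0.2871]
  T[3,:] = [+0.1429 +0.1429 -0.0893 +0.0000]
|eigenvalues of T|: 0.3008, 0.2374, 0.2374, 0.0509.
ρ(T) = max|λ| = 0.3008; 0.3008 < 1: convergent.

yes, ρ = 0.3008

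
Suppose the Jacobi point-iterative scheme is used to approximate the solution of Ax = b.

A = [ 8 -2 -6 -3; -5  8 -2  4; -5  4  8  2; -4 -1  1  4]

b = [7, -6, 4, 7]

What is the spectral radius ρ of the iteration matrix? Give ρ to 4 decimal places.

1.2222

Diagonal D = diag(8, 8, 8, 4); L, U strict lower/upper.
T_J = -D⁻¹(L+U): T[0,1] = -(-2)/(8) = +0.2500; T[0,0] = 0.
  T[0,:] = [+0.0000, +0.2500, +0.7500, +0.3750]
  T[1,:] = [+0.6250, +0.0000, +0.2500, -0.5000]
  T[2,:] = [+0.6250, -0.5000, +0.0000, -0.2500]
  T[3,:] = [+1.0000, +0.2500, -0.2500, +0.0000]
|λ(T)| sorted: 1.2222, 0.7528, 0.5727, 0.5727.
spectral radius ρ = 1.2222; 1.2222 > 1, so it fails to converge.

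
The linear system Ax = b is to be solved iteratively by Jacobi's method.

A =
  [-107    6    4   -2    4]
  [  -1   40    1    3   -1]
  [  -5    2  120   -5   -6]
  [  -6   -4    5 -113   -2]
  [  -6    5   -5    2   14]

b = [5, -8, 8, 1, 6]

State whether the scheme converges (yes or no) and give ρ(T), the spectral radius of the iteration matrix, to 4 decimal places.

Let D = diag(-107, 40, 120, -113, 14); L, U the strict triangles.
Jacobi: T = -D⁻¹(L+U), T[0,2] = -(4)/(-107) = +0.0374; T[0,0] = 0.
  T[0,:] = [+0.0000, +0.0561, +0.0374, -0.0187, +0.0374]
  T[1,:] = [+0.0250, +0.0000, -0.0250, -0.0750, +0.0250]
  T[2,:] = [+0.0417, -0.0167, +0.0000, +0.0417, +0.0500]
  T[3,:] = [-0.0531, -0.0354, +0.0442, +0.0000, -0.0177]
  T[4,:] = [+0.4286, -0.3571, +0.3571, -0.1429, +0.0000]
moduli |λ_i(T)| = 0.1910, 0.1482, 0.0936, 0.0810, 0.0810.
ρ = 0.1910; 0.1910 < 1, so it converges for any x₀.

yes, ρ = 0.1910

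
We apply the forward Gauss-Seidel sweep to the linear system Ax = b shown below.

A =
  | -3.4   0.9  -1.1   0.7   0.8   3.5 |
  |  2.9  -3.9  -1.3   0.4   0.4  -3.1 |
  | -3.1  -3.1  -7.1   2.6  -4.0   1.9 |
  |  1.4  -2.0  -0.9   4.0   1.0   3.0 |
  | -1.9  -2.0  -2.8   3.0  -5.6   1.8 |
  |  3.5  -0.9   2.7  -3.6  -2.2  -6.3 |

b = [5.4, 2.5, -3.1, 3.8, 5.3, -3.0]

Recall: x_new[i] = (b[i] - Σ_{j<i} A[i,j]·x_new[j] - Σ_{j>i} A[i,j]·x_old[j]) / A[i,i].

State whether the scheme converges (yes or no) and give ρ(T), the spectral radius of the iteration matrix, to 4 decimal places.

no, ρ = 1.1889

Write A = D+L+U with D = diag(-3.4, -3.9, -7.1, 4, -5.6, -6.3).
Gauss-Seidel: T = -(D+L)⁻¹U, row 0 first, T[0,3] = -(0.7)/(-3.4) = +0.2059; later rows by forward substitution.
  T[0,:] = [+0.0000, +0.2647, -0.3235, +0.2059, +0.2353, +1.0294]
  T[1,:] = [+0.0000, +0.1968, -0.5739, +0.2557, +0.2775, -0.0294]
  T[2,:] = [+0.0000, -0.2015, +0.3918, +0.1647, -0.7873, -0.1690]
  T[3,:] = [+0.0000, -0.0396, -0.0856, +0.0928, -0.3707, -1.1630]
  T[4,:] = [+0.0000, -0.0805, +0.0730, -0.1938, +0.0161, -0.5559]
  T[5,:] = [+0.0000, +0.0833, +0.0936, +0.1631, -0.0401, +1.3624]
|eigenvalues of T|: 1.1889, 0.5348, 0.5348, 0.0679, 0.0625, 0.0000.
ρ(T) = max|λ| = 1.1889; 1.1889 > 1 ⇒ diverges.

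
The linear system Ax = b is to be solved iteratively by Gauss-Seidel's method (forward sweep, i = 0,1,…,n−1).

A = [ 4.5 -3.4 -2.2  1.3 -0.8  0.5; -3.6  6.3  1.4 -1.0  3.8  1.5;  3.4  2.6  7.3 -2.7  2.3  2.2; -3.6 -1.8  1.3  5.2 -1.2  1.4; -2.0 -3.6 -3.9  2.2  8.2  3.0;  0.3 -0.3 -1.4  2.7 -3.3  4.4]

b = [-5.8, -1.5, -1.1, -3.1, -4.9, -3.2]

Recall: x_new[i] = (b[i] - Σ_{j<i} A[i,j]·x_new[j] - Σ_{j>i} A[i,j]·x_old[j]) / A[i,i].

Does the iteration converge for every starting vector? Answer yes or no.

no

Let D = diag(4.5, 6.3, 7.3, 5.2, 8.2, 4.4); L, U the strict triangles.
T_GS = -(D+L)⁻¹U: row 0 first, T[0,4] = -(-0.8)/(4.5) = +0.1778; later rows by forward substitution.
  T[0,:] = [+0.0000, +0.7556, +0.4889, -0.2889, +0.1778, -0.1111]
  T[1,:] = [+0.0000, +0.4317, +0.0571, -0.0063, -0.5016, -0.3016]
  T[2,:] = [+0.0000, -0.5057, -0.2481, +0.5067, -0.2192, -0.1422]
  T[3,:] = [+0.0000, +0.7989, +0.4203, -0.3289, +0.2350, -0.4150]
  T[4,:] = [+0.0000, -0.0810, -0.0864, +0.2560, -0.3442, -0.4817]
  T[5,:] = [+0.0000, -0.7340, -0.4310, +0.5743, -0.5184, -0.1648]
|roots of det(T-λI)|: 1.2649, 0.3830, 0.3830, 0.0439, 0.0439, 0.0000.
spectral radius ρ = 1.2649; 1.2649 > 1, so it fails to converge.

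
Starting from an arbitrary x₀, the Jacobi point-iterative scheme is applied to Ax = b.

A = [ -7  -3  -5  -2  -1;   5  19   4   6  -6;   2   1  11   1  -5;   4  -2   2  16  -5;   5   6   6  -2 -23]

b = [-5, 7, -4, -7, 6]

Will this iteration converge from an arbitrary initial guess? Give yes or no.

yes

Let D = diag(-7, 19, 11, 16, -23); L, U the strict triangles.
Jacobi: T = -D⁻¹(L+U), T[3,4] = -(-5)/(16) = +0.3125; T[3,3] = 0.
  T[0,:] = [+0.0000 -0.4286 -0.7143 -0.2857 -0.1429]
  T[1,:] = [-0.2632 +0.0000 -0.2105 -0.3158 +0.3158]
  T[2,:] = [-0.1818 -0.0909 +0.0000 -0.0909 +0.4545]
  T[3,:] = [-0.2500 +0.1250 -0.1250 +0.0000 +0.3125]
  T[4,:] = [+0.2174 +0.2609 +0.2609 -0.0870 +0.0000]
moduli |λ_i(T)| = 0.8897, 0.4484, 0.4484, 0.1803, 0.1803.
ρ(T) = max|λ| = 0.8897; 0.8897 < 1 ⇒ converges.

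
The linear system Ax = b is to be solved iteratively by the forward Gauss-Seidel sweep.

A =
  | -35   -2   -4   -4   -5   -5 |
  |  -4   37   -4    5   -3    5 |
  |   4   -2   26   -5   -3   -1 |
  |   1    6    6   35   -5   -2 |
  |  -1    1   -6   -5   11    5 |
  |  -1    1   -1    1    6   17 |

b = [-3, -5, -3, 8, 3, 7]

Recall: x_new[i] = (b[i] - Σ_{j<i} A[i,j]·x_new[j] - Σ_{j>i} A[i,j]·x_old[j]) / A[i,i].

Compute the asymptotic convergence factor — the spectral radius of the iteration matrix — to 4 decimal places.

0.2845

Split A = D + L + U, D = diag(-35, 37, 26, 35, 11, 17).
T_GS = -(D+L)⁻¹U: row 0 first, T[0,1] = -(-2)/(-35) = -0.0571; later rows by forward substitution.
  T[0,:] = [+0.0000, -0.0571, -0.1143, -0.1143, -0.1429, -0.1429]
  T[1,:] = [+0.0000, -0.0062, +0.0958, -0.1475, +0.0656, -0.1506]
  T[2,:] = [+0.0000, +0.0083, +0.0249, +0.1985, +0.1424, +0.0489]
  T[3,:] = [+0.0000, +0.0013, -0.0174, -0.0055, +0.1113, +0.0787]
  T[4,:] = [+0.0000, +0.0005, -0.0134, +0.1088, +0.1093, -0.3914]
  T[5,:] = [+0.0000, -0.0028, -0.0051, -0.0245, -0.0490, +0.1369]
|roots of det(T-λI)|: 0.2845, 0.0793, 0.0793, 0.0688, 0.0369, 0.0000.
ρ(T) = max|λ| = 0.2845; 0.2845 < 1, so it converges for any x₀.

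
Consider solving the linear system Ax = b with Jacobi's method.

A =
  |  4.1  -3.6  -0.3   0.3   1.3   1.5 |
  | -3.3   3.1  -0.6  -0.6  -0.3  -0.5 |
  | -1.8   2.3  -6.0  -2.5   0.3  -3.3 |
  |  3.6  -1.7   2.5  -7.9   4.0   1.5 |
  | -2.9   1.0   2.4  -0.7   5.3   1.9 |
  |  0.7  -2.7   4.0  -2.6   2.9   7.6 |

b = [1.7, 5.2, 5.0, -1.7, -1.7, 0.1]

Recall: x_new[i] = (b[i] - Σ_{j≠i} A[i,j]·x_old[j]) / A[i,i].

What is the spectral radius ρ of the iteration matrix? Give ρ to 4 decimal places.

1.1672

Diagonal D = diag(4.1, 3.1, -6, -7.9, 5.3, 7.6); L, U strict lower/upper.
Jacobi T = -D⁻¹(L+U): T[2,1] = -(2.3)/(-6) = +0.3833; T[2,2] = 0.
  T[0,:] = [+0.0000, +0.8780, +0.0732, -0.0732, -0.3171, -0.3659]
  T[1,:] = [+1.0645, +0.0000, +0.1935, +0.1935, +0.0968, +0.1613]
  T[2,:] = [-0.3000, +0.3833, +0.0000, -0.4167, +0.0500, -0.5500]
  T[3,:] = [+0.4557, -0.2152, +0.3165, +0.0000, +0.5063, +0.1899]
  T[4,:] = [+0.5472, -0.1887, -0.4528, +0.1321, +0.0000, -0.3585]
  T[5,:] = [-0.0921, +0.3553, -0.5263, +0.3421, -0.3816, +0.0000]
|eigenvalues of T|: 1.1672, 0.8491, 0.5539, 0.3371, 0.3371, 0.2277.
ρ = 1.1672; 1.1672 > 1: divergent.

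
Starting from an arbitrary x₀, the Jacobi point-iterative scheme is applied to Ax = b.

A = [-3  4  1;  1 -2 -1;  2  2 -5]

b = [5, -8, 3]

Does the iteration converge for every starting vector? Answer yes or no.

Write A = D+L+U with D = diag(-3, -2, -5).
T_J = -D⁻¹(L+U): T[2,0] = -(2)/(-5) = +0.4000; T[2,2] = 0.
  T[0,:] = [+0.0000, +1.3333, +0.3333]
  T[1,:] = [+0.5000, +0.0000, -0.5000]
  T[2,:] = [+0.4000, +0.4000, +0.0000]
moduli |λ_i(T)| = 0.9060, 0.4699, 0.4699.
ρ(T) = max|λ| = 0.9060; 0.9060 < 1, so it converges for any x₀.

yes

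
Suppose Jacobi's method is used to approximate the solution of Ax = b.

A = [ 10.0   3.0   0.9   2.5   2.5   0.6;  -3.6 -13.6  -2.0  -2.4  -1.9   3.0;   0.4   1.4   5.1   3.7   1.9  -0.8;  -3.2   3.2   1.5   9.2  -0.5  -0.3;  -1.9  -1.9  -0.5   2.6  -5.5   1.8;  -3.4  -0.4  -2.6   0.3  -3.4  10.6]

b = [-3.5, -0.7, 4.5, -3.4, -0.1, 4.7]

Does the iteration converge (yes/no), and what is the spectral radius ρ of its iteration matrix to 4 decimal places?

yes, ρ = 0.8675

Diagonal D = diag(10, -13.6, 5.1, 9.2, -5.5, 10.6); L, U strict lower/upper.
T_J = -D⁻¹(L+U): T[4,1] = -(-1.9)/(-5.5) = -0.3455; T[4,4] = 0.
  T[0,:] = [+0.0000  -0.3000  -0.0900  -0.2500  -0.2500  -0.0600]
  T[1,:] = [-0.2647  +0.0000  -0.1471  -0.1765  -0.1397  +0.2206]
  T[2,:] = [-0.0784  -0.2745  +0.0000  -0.7255  -0.3725  +0.1569]
  T[3,:] = [+0.3478  -0.3478  -0.1630  +0.0000  +0.0543  +0.0326]
  T[4,:] = [-0.3455  -0.3455  -0.0909  +0.4727  +0.0000  +0.3273]
  T[5,:] = [+0.3208  +0.0377  +0.2453  -0.0283  +0.3208  +0.0000]
|λ(T)| sorted: 0.8675, 0.4394, 0.4394, 0.4289, 0.1712, 0.0983.
ρ = 0.8675; 0.8675 < 1: convergent.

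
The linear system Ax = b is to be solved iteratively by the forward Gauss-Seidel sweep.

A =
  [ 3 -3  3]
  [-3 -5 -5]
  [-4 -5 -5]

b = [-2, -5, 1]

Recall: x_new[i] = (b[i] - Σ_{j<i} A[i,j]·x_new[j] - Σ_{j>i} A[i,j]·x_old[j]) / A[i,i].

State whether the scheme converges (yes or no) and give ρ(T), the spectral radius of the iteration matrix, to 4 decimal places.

no, ρ = 1.2434

A = D + L + U where D = diag(3, -5, -5).
T_GS = -(D+L)⁻¹U: row 0 first, T[0,2] = -(3)/(3) = -1.0000; later rows by forward substitution.
  T[0,:] = [+0.0000  +1.0000  -1.0000]
  T[1,:] = [+0.0000  -0.6000  -0.4000]
  T[2,:] = [+0.0000  -0.2000  +1.2000]
moduli |λ_i(T)| = 1.2434, 0.6434, 0.0000.
ρ = 1.2434; 1.2434 > 1: divergent.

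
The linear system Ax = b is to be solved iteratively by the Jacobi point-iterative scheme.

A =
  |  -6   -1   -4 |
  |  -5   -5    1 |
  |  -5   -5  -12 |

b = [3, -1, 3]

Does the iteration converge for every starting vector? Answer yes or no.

yes

Write A = D+L+U with D = diag(-6, -5, -12).
Jacobi: T = -D⁻¹(L+U), T[2,0] = -(-5)/(-12) = -0.4167; T[2,2] = 0.
  T[0,:] = [+0.0000  -0.1667  -0.6667]
  T[1,:] = [-1.0000  +0.0000  +0.2000]
  T[2,:] = [-0.4167  -0.4167  +0.0000]
|eigenvalues of T|: 0.8252, 0.5655, 0.5655.
ρ(T) = max|λ| = 0.8252; 0.8252 < 1 ⇒ converges.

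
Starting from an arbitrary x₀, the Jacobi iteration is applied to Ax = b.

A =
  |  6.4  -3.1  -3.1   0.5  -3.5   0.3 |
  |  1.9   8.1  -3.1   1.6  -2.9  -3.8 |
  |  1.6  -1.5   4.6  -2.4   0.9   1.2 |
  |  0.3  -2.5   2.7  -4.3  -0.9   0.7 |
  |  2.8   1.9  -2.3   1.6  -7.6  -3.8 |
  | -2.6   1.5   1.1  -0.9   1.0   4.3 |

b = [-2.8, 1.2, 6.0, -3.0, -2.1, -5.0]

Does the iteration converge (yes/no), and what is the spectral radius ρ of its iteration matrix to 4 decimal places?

A = D + L + U where D = diag(6.4, 8.1, 4.6, -4.3, -7.6, 4.3).
T_J = -D⁻¹(L+U): T[3,1] = -(-2.5)/(-4.3) = -0.5814; T[3,3] = 0.
  T[0,:] = [+0.0000, +0.4844, +0.4844, -0.0781, +0.5469, -0.0469]
  T[1,:] = [-0.2346, +0.0000, +0.3827, -0.1975, +0.3580, +0.4691]
  T[2,:] = [-0.3478, +0.3261, +0.0000, +0.5217, -0.1957, -0.2609]
  T[3,:] = [+0.0698, -0.5814, +0.6279, +0.0000, -0.2093, +0.1628]
  T[4,:] = [+0.3684, +0.2500, -0.3026, +0.2105, +0.0000, -0.5000]
  T[5,:] = [+0.6047, -0.3488, -0.2558, +0.2093, -0.2326, +0.0000]
|λ(T)| sorted: 1.1239, 0.4909, 0.4909, 0.4296, 0.4296, 0.1688.
ρ = 1.1239; 1.1239 > 1, so it fails to converge.

no, ρ = 1.1239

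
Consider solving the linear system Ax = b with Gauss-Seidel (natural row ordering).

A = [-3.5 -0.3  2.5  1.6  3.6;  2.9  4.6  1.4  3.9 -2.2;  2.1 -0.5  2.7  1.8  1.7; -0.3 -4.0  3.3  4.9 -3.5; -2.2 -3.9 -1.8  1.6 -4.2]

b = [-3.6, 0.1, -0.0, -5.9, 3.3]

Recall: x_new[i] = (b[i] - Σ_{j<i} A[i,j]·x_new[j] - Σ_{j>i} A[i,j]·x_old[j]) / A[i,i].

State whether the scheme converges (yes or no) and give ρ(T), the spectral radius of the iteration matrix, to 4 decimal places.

Write A = D+L+U with D = diag(-3.5, 4.6, 2.7, 4.9, -4.2).
GS T = -(D+L)⁻¹U: row 0 first, T[0,2] = -(2.5)/(-3.5) = +0.7143; later rows by forward substitution.
  T[0,:] = [+0.0000  -0.0857  +0.7143  +0.4571  +1.0286]
  T[1,:] = [+0.0000  +0.0540  -0.7547  -1.1360  -0.1702]
  T[2,:] = [+0.0000  +0.0767  -0.6953  -1.2326  -1.4611]
  T[3,:] = [+0.0000  -0.0128  -0.1040  -0.0693  +1.6224]
  T[4,:] = [+0.0000  -0.0430  +0.5850  +1.3173  +0.8635]
eigenvalue magnitudes: 1.5648, 1.2293, 0.1616, 0.0209, 0.0000.
ρ = 1.5648; 1.5648 > 1: divergent.

no, ρ = 1.5648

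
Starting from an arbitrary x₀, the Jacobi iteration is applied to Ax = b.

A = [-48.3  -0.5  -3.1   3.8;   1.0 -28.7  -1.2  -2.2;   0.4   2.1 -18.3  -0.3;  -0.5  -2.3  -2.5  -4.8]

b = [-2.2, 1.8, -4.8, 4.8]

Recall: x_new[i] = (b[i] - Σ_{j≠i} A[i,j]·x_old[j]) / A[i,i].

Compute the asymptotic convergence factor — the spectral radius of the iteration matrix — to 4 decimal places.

Diagonal D = diag(-48.3, -28.7, -18.3, -4.8); L, U strict lower/upper.
Jacobi T = -D⁻¹(L+U): T[1,2] = -(-1.2)/(-28.7) = -0.0418; T[1,1] = 0.
  T[0,:] = [+0.0000 -0.0104 -0.0642 +0.0787]
  T[1,:] = [+0.0348 +0.0000 -0.0418 -0.0767]
  T[2,:] = [+0.0219 +0.1148 +0.0000 -0.0164]
  T[3,:] = [-0.1042 -0.4792 -0.5208 +0.0000]
eigenvalue magnitudes: 0.1826, 0.1333, 0.1333, 0.0613.
ρ(T) = max|λ| = 0.1826; 0.1826 < 1: convergent.

0.1826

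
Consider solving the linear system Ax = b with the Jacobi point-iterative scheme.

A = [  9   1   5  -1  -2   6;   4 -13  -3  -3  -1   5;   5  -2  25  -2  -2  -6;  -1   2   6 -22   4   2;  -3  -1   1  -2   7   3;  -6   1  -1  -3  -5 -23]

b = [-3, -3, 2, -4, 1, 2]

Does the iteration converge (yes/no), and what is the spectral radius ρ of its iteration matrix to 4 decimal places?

Write A = D+L+U with D = diag(9, -13, 25, -22, 7, -23).
Jacobi T = -D⁻¹(L+U): T[5,3] = -(-3)/(-23) = -0.1304; T[5,5] = 0.
  T[0,:] = [+0.0000  -0.1111  -0.5556  +0.1111  +0.2222  -0.6667]
  T[1,:] = [+0.3077  +0.0000  -0.2308  -0.2308  -0.0769  +0.3846]
  T[2,:] = [-0.2000  +0.0800  +0.0000  +0.0800  +0.0800  +0.2400]
  T[3,:] = [-0.0455  +0.0909  +0.2727  +0.0000  +0.1818  +0.0909]
  T[4,:] = [+0.4286  +0.1429  -0.1429  +0.2857  +0.0000  -0.4286]
  T[5,:] = [-0.2609  +0.0435  -0.0435  -0.1304  -0.2174  +0.0000]
|roots of det(T-λI)|: 0.7716, 0.4357, 0.4357, 0.3384, 0.3384, 0.2056.
ρ = 0.7716; 0.7716 < 1: convergent.

yes, ρ = 0.7716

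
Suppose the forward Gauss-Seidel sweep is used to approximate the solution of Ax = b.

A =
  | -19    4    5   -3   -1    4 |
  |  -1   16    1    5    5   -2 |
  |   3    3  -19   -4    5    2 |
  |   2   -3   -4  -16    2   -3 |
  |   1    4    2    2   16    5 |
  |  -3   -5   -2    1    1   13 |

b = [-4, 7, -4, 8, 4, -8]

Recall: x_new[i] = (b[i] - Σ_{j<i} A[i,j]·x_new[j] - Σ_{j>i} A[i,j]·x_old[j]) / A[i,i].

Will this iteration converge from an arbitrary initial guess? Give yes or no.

yes

Diagonal D = diag(-19, 16, -19, -16, 16, 13); L, U strict lower/upper.
Gauss-Seidel: T = -(D+L)⁻¹U, row 0 first, T[0,1] = -(4)/(-19) = +0.2105; later rows by forward substitution.
  T[0,:] = [+0.0000 +0.2105 +0.2632 -0.1579 -0.0526 +0.2105]
  T[1,:] = [+0.0000 +0.0132 -0.0461 -0.3224 -0.3158 +0.1382]
  T[2,:] = [+0.0000 +0.0353 +0.0343 -0.2864 +0.2050 +0.1603]
  T[3,:] = [+0.0000 +0.0150 +0.0330 +0.1123 +0.1264 -0.2272]
  T[4,:] = [+0.0000 -0.0227 -0.0133 +0.1122 +0.0408 -0.3518]
  T[5,:] = [+0.0000 +0.0597 +0.0468 -0.2218 -0.1149 +0.1709]
|eigenvalues of T|: 0.5376, 0.1496, 0.1496, 0.1244, 0.0167, 0.0000.
ρ(T) = max|λ| = 0.5376; 0.5376 < 1: convergent.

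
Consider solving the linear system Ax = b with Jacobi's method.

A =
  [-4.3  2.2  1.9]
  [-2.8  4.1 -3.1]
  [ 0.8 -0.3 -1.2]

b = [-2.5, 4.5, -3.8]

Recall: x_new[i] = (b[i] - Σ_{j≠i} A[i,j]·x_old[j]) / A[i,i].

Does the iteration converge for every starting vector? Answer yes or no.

Diagonal D = diag(-4.3, 4.1, -1.2); L, U strict lower/upper.
T_J = -D⁻¹(L+U): T[2,0] = -(0.8)/(-1.2) = +0.6667; T[2,2] = 0.
  T[0,:] = [+0.0000  +0.5116  +0.4419]
  T[1,:] = [+0.6829  +0.0000  +0.7561]
  T[2,:] = [+0.6667  -0.2500  +0.0000]
moduli |λ_i(T)| = 0.8226, 0.4709, 0.4709.
ρ(T) = max|λ| = 0.8226; 0.8226 < 1, so it converges for any x₀.

yes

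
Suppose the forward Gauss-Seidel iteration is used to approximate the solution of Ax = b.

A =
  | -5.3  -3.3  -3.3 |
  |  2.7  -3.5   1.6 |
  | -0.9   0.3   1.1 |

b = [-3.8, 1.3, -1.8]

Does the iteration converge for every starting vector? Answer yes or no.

yes

Write A = D+L+U with D = diag(-5.3, -3.5, 1.1).
GS T = -(D+L)⁻¹U: row 0 first, T[0,2] = -(-3.3)/(-5.3) = -0.6226; later rows by forward substitution.
  T[0,:] = [+0.0000, -0.6226, -0.6226]
  T[1,:] = [+0.0000, -0.4803, -0.0232]
  T[2,:] = [+0.0000, -0.3784, -0.5031]
|roots of det(T-λI)|: 0.5861, 0.3974, 0.0000.
spectral radius ρ = 0.5861; 0.5861 < 1: convergent.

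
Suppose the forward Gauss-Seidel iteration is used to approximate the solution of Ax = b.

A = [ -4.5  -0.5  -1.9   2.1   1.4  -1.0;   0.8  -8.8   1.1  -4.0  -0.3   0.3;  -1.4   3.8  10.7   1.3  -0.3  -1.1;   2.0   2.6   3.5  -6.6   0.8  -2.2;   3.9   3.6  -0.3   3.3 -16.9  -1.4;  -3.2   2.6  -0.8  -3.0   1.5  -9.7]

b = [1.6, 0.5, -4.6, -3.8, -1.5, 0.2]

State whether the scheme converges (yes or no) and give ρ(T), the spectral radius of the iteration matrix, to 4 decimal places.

yes, ρ = 0.5395

Write A = D+L+U with D = diag(-4.5, -8.8, 10.7, -6.6, -16.9, -9.7).
GS T = -(D+L)⁻¹U: row 0 first, T[0,1] = -(-0.5)/(-4.5) = -0.1111; later rows by forward substitution.
  T[0,:] = [+0.0000 -0.1111 -0.4222 +0.4667 +0.3111 -0.2222]
  T[1,:] = [+0.0000 -0.0101 +0.0866 -0.4121 -0.0058 +0.0139]
  T[2,:] = [+0.0000 -0.0110 -0.0860 +0.0859 +0.0708 +0.0688]
  T[3,:] = [+0.0000 -0.0435 -0.1394 +0.0246 +0.2507 -0.3587]
  T[4,:] = [+0.0000 -0.0361 -0.1047 +0.0232 +0.1183 -0.2024]
  T[5,:] = [+0.0000 +0.0427 +0.1965 -0.2755 -0.1693 +0.1510]
|eigenvalues of T|: 0.5395, 0.2386, 0.0726, 0.0726, 0.0082, 0.0000.
ρ(T) = max|λ| = 0.5395; 0.5395 < 1, so it converges for any x₀.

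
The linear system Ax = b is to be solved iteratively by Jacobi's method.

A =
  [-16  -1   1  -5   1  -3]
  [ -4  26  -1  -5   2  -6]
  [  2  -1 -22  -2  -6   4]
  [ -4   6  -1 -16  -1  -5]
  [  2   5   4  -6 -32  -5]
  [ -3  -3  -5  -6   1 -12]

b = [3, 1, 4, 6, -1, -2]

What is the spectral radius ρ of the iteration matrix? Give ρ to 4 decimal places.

0.6421

Split A = D + L + U, D = diag(-16, 26, -22, -16, -32, -12).
Jacobi T = -D⁻¹(L+U): T[1,2] = -(-1)/(26) = +0.0385; T[1,1] = 0.
  T[0,:] = [+0.0000  -0.0625  +0.0625  -0.3125  +0.0625  -0.1875]
  T[1,:] = [+0.1538  +0.0000  +0.0385  +0.1923  -0.0769  +0.2308]
  T[2,:] = [+0.0909  -0.0455  +0.0000  -0.0909  -0.2727  +0.1818]
  T[3,:] = [-0.2500  +0.3750  -0.0625  +0.0000  -0.0625  -0.3125]
  T[4,:] = [+0.0625  +0.1562  +0.1250  -0.1875  +0.0000  -0.1562]
  T[5,:] = [-0.2500  -0.2500  -0.4167  -0.5000  +0.0833  +0.0000]
|λ(T)| sorted: 0.6421, 0.3797, 0.3439, 0.3439, 0.0935, 0.0146.
spectral radius ρ = 0.6421; 0.6421 < 1: convergent.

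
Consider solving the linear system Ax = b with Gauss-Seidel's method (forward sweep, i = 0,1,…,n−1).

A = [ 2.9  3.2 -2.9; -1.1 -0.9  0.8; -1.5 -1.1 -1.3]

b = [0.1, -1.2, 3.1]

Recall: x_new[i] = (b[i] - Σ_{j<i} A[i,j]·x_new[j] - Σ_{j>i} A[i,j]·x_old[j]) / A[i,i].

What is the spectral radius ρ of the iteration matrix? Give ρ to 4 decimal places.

1.3287

Let D = diag(2.9, -0.9, -1.3); L, U the strict triangles.
Gauss-Seidel: T = -(D+L)⁻¹U, row 0 first, T[0,1] = -(3.2)/(2.9) = -1.1034; later rows by forward substitution.
  T[0,:] = [+0.0000, -1.1034, +1.0000]
  T[1,:] = [+0.0000, +1.3487, -0.3333]
  T[2,:] = [+0.0000, +0.1320, -0.8718]
moduli |λ_i(T)| = 1.3287, 0.8518, 0.0000.
ρ(T) = max|λ| = 1.3287; 1.3287 > 1 ⇒ diverges.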